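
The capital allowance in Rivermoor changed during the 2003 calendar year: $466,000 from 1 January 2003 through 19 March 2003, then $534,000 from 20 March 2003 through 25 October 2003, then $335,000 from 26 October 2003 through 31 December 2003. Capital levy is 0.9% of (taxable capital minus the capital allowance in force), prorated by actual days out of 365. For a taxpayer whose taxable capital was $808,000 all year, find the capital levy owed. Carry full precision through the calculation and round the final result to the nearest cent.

$2,925.54

1 January – 19 March 2003: 78 days, exemption $466,000 → ($808,000 − $466,000) × 0.9% × 78/365 = $657.7644
20 March – 25 October 2003: 220 days, exemption $534,000 → ($808,000 − $534,000) × 0.9% × 220/365 = $1,486.3562
26 October – 31 December 2003: 67 days, exemption $335,000 → ($808,000 − $335,000) × 0.9% × 67/365 = $781.4219
Total = $2,925.5425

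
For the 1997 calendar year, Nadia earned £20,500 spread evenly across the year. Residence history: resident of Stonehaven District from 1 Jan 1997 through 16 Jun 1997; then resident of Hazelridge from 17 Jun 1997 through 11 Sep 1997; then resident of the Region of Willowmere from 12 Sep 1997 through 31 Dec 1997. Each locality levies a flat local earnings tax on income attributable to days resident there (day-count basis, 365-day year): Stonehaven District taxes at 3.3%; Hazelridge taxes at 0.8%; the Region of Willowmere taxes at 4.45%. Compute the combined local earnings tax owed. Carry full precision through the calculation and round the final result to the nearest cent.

Stonehaven District, 1 Jan – 16 Jun 1997: 167 days → £20,500 × 3.3% × 167/365 = £309.5219
Hazelridge, 17 Jun – 11 Sep 1997: 87 days → £20,500 × 0.8% × 87/365 = £39.0904
The Region of Willowmere, 12 Sep – 31 Dec 1997: 111 days → £20,500 × 4.45% × 111/365 = £277.4240
Total = £626.0363

£626.04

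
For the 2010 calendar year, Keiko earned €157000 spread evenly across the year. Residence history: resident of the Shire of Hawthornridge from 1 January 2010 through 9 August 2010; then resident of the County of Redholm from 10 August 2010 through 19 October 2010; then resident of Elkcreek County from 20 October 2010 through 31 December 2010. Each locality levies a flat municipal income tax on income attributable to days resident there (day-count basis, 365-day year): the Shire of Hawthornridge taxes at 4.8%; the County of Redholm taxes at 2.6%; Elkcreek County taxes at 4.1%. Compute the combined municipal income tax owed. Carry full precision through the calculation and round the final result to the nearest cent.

The Shire of Hawthornridge, 1 January – 9 August 2010: 221 days → €157000 × 4.8% × 221/365 = €4562.8932
The County of Redholm, 10 August – 19 October 2010: 71 days → €157000 × 2.6% × 71/365 = €794.0329
Elkcreek County, 20 October – 31 December 2010: 73 days → €157000 × 4.1% × 73/365 = €1287.4000
Total = €6644.3260

€6644.33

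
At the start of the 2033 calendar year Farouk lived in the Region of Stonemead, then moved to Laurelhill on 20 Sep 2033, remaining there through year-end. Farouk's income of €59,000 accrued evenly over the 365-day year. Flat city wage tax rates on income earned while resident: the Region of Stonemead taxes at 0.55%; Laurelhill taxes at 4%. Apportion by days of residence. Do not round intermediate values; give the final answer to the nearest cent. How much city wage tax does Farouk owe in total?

The Region of Stonemead, 1 Jan – 19 Sep 2033: 262 days → €59,000 × 0.55% × 262/365 = €232.9288
Laurelhill, 20 Sep – 31 Dec 2033: 103 days → €59,000 × 4% × 103/365 = €665.9726
Total = €898.9014

€898.90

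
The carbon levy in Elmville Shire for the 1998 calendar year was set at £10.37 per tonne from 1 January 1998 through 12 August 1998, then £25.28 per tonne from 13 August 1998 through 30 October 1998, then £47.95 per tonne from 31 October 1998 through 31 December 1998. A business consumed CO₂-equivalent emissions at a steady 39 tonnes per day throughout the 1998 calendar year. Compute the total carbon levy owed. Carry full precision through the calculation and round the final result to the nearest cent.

1 January – 12 August 1998: 224 days × 39 tonnes/day = 8,736 tonnes at £10.37/tonne → £90,592.32
13 August – 30 October 1998: 79 days × 39 tonnes/day = 3,081 tonnes at £25.28/tonne → £77,887.68
31 October – 31 December 1998: 62 days × 39 tonnes/day = 2,418 tonnes at £47.95/tonne → £115,943.10

£284,423.10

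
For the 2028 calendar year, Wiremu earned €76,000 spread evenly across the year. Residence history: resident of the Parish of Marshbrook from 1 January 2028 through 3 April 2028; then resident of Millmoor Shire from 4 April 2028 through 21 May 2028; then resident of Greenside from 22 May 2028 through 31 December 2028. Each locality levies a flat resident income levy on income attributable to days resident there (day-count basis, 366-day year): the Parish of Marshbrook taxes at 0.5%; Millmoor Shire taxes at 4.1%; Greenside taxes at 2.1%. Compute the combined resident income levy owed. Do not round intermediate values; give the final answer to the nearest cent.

The Parish of Marshbrook, 1 January – 3 April 2028: 94 days → €76,000 × 0.5% × 94/366 = €97.5956
Millmoor Shire, 4 April – 21 May 2028: 48 days → €76,000 × 4.1% × 48/366 = €408.6557
Greenside, 22 May – 31 December 2028: 224 days → €76,000 × 2.1% × 224/366 = €976.7869
Total = €1,483.0383

€1,483.04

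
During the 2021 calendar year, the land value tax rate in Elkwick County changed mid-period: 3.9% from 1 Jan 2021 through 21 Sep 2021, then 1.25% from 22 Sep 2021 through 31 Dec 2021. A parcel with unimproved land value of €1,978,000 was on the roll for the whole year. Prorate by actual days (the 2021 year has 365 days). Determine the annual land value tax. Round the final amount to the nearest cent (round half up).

€62,637.57

1 Jan – 21 Sep 2021: 264 days at 3.9% → €1,978,000 × 3.9% × 264/365 = €55,795.8575
22 Sep – 31 Dec 2021: 101 days at 1.25% → €1,978,000 × 1.25% × 101/365 = €6,841.7123
Total = €62,637.5699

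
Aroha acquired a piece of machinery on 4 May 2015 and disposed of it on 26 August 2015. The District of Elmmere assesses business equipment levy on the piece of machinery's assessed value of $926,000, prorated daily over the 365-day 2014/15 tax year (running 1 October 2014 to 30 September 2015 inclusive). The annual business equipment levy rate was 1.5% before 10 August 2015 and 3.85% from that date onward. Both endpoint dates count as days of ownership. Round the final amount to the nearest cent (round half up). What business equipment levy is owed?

$5,389.83

4 May – 9 August 2015: 98 days at 1.5% → $926,000 × 1.5% × 98/365 = $3,729.3699
10 August – 26 August 2015: 17 days at 3.85% → $926,000 × 3.85% × 17/365 = $1,660.4575
Total = $5,389.8274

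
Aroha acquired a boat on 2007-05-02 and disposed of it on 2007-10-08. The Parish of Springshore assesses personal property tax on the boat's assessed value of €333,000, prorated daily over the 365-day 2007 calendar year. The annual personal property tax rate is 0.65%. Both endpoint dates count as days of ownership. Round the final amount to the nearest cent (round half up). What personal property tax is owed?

€948.82

Days held (2007-05-02 to 2007-10-08): 160 out of 365
Tax = €333,000 × 0.65% × 160/365 = €948.8219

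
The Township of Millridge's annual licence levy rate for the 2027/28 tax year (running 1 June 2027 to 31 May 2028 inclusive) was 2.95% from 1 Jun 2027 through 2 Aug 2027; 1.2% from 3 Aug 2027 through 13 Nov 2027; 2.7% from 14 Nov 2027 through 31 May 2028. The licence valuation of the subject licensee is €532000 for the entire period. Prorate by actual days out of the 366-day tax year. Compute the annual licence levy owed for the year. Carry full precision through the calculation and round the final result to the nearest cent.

1 Jun – 2 Aug 2027: 63 days at 2.95% → €532000 × 2.95% × 63/366 = €2701.4262
3 Aug – 13 Nov 2027: 103 days at 1.2% → €532000 × 1.2% × 103/366 = €1796.5902
14 Nov 2027 – 31 May 2028: 200 days at 2.7% → €532000 × 2.7% × 200/366 = €7849.1803
Total = €12347.1967

€12347.20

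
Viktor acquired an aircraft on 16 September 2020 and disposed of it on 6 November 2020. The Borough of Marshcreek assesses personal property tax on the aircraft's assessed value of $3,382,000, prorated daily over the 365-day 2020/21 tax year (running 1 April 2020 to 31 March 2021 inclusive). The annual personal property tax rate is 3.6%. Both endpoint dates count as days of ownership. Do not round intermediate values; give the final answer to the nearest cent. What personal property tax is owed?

$17,345.49

Days held (16 September – 6 November 2020): 52 out of 365
Tax = $3,382,000 × 3.6% × 52/365 = $17,345.4904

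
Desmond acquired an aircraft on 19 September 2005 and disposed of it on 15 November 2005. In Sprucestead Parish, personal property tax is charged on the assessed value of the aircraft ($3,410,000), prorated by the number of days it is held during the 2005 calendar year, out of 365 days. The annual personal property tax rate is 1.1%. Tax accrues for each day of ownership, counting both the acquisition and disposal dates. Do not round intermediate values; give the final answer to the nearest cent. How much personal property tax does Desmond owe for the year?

Days held (19 September – 15 November 2005): 58 out of 365
Tax = $3,410,000 × 1.1% × 58/365 = $5,960.4932

$5,960.49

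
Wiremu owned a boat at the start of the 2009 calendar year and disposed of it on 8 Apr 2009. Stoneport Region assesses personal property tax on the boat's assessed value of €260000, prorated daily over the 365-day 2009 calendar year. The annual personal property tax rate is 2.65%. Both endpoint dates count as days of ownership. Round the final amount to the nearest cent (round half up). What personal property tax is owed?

€1849.92

Days held (1 Jan – 8 Apr 2009): 98 out of 365
Tax = €260000 × 2.65% × 98/365 = €1849.9178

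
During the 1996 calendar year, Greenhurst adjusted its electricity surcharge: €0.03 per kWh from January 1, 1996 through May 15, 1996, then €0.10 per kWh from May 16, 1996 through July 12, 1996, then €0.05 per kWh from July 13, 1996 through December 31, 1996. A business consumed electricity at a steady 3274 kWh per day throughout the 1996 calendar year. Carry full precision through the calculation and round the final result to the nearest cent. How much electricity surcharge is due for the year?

€60,503.52

January 1 – May 15, 1996: 136 days × 3274 kWh/day = 445,264 kWh at €0.03/kWh → €13,357.92
May 16 – July 12, 1996: 58 days × 3274 kWh/day = 189,892 kWh at €0.10/kWh → €18,989.20
July 13 – December 31, 1996: 172 days × 3274 kWh/day = 563,128 kWh at €0.05/kWh → €28,156.40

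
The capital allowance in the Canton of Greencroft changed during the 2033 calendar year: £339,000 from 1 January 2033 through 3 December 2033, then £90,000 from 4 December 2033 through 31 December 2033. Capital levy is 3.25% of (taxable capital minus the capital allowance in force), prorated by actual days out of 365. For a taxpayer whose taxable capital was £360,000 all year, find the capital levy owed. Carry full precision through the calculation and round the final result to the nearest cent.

£1,303.29

1 January – 3 December 2033: 337 days, exemption £339,000 → (£360,000 − £339,000) × 3.25% × 337/365 = £630.1438
4 December – 31 December 2033: 28 days, exemption £90,000 → (£360,000 − £90,000) × 3.25% × 28/365 = £673.1507
Total = £1,303.2945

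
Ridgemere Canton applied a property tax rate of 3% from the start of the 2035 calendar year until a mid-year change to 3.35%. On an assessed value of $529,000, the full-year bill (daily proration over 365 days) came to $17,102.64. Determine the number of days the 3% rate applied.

Let d = days at the first rate; then 365 − d days at the second rate.
$529,000 × [3%·d + 3.35%·(365−d)] / 365 = $17,102.64
Solving gives d = 122, so the new rate took effect on 3 May 2035.

122 days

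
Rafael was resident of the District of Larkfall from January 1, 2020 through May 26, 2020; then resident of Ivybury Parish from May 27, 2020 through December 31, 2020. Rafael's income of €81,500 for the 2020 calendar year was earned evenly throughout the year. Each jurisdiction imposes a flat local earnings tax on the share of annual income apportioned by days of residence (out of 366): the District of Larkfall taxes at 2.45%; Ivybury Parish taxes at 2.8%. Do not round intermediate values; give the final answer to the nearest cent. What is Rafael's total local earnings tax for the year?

The District of Larkfall, January 1 – May 26, 2020: 147 days → €81,500 × 2.45% × 147/366 = €801.9734
Ivybury Parish, May 27 – December 31, 2020: 219 days → €81,500 × 2.8% × 219/366 = €1,365.4590
Total = €2,167.4324

€2,167.43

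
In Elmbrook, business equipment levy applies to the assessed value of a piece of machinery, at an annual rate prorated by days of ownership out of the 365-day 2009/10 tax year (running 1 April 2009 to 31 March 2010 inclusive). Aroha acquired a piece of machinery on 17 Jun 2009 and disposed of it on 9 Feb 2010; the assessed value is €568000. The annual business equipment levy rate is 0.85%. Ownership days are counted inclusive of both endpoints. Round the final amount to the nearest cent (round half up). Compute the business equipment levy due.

€3148.12

Days held (17 Jun 2009 – 9 Feb 2010): 238 out of 365
Tax = €568000 × 0.85% × 238/365 = €3148.1205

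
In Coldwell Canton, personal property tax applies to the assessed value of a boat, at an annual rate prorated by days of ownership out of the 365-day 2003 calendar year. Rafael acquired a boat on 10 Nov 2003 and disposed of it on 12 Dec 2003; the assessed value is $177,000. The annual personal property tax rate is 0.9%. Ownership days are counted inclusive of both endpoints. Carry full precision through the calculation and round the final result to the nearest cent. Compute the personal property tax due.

Days held (10 Nov – 12 Dec 2003): 33 out of 365
Tax = $177,000 × 0.9% × 33/365 = $144.0247

$144.02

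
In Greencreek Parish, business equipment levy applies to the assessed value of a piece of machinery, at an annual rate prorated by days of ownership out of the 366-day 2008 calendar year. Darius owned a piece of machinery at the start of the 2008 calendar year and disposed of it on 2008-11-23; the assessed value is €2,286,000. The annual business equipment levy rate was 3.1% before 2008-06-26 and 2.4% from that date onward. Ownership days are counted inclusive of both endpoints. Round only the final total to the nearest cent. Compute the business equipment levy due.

2008-01-01 to 2008-06-25: 177 days at 3.1% → €2,286,000 × 3.1% × 177/366 = €34,271.2623
2008-06-26 to 2008-11-23: 151 days at 2.4% → €2,286,000 × 2.4% × 151/366 = €22,635.1475
Total = €56,906.4098

€56,906.41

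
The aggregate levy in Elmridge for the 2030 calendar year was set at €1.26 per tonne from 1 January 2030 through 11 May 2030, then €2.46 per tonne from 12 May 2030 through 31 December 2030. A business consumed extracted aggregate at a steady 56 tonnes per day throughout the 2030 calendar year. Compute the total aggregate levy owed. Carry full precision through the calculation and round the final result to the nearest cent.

€41,479.20

1 January – 11 May 2030: 131 days × 56 tonnes/day = 7,336 tonnes at €1.26/tonne → €9,243.36
12 May – 31 December 2030: 234 days × 56 tonnes/day = 13,104 tonnes at €2.46/tonne → €32,235.84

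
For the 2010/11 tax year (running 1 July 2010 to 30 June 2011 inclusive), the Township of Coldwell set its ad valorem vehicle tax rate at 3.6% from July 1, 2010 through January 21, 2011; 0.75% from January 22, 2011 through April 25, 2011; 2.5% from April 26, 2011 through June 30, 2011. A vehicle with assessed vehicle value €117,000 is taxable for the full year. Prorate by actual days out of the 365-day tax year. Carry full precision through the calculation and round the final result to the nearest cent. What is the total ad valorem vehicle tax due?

July 1, 2010 – January 21, 2011: 205 days at 3.6% → €117,000 × 3.6% × 205/365 = €2,365.6438
January 22 – April 25, 2011: 94 days at 0.75% → €117,000 × 0.75% × 94/365 = €225.9863
April 26 – June 30, 2011: 66 days at 2.5% → €117,000 × 2.5% × 66/365 = €528.9041
Total = €3,120.5342

€3,120.53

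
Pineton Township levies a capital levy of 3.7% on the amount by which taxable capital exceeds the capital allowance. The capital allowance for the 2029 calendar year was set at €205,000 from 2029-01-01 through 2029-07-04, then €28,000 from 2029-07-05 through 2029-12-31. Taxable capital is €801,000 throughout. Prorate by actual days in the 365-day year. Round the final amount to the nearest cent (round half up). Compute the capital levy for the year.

2029-01-01 to 2029-07-04: 185 days, exemption €205,000 → (€801,000 − €205,000) × 3.7% × 185/365 = €11,177.0411
2029-07-05 to 2029-12-31: 180 days, exemption €28,000 → (€801,000 − €28,000) × 3.7% × 180/365 = €14,104.6027
Total = €25,281.6438

€25,281.64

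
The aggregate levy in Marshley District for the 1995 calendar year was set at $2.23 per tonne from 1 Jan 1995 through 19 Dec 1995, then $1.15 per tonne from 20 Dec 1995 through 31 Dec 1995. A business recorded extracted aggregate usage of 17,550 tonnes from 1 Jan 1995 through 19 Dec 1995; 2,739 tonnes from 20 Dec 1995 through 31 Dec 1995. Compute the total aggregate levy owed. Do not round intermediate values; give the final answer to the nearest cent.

$42,286.35

1 Jan – 19 Dec 1995: 17,550 tonnes at $2.23/tonne → $39,136.50
20 Dec – 31 Dec 1995: 2,739 tonnes at $1.15/tonne → $3,149.85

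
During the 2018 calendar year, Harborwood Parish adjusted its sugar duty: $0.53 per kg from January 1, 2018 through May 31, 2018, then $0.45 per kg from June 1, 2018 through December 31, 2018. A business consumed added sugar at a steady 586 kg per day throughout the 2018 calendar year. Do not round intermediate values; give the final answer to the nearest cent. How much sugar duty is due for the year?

January 1 – May 31, 2018: 151 days × 586 kg/day = 88,486 kg at $0.53/kg → $46897.58
June 1 – December 31, 2018: 214 days × 586 kg/day = 125,404 kg at $0.45/kg → $56431.80

$103329.38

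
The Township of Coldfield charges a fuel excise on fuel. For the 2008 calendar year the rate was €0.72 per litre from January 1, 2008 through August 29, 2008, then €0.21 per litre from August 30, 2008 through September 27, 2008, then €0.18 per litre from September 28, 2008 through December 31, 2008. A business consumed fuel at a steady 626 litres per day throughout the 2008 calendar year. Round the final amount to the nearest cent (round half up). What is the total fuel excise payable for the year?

January 1 – August 29, 2008: 242 days × 626 litres/day = 151,492 litres at €0.72/litre → €109,074.24
August 30 – September 27, 2008: 29 days × 626 litres/day = 18,154 litres at €0.21/litre → €3,812.34
September 28 – December 31, 2008: 95 days × 626 litres/day = 59,470 litres at €0.18/litre → €10,704.60

€123,591.18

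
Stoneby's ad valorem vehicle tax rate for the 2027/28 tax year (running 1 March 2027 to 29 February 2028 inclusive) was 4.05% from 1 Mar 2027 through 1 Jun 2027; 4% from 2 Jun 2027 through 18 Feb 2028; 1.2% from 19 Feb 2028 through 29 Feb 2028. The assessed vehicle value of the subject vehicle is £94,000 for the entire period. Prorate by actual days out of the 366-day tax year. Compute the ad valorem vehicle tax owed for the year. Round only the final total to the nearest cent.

£3,692.84

1 Mar – 1 Jun 2027: 93 days at 4.05% → £94,000 × 4.05% × 93/366 = £967.3525
2 Jun 2027 – 18 Feb 2028: 262 days at 4% → £94,000 × 4% × 262/366 = £2,691.5847
19 Feb – 29 Feb 2028: 11 days at 1.2% → £94,000 × 1.2% × 11/366 = £33.9016
Total = £3,692.8388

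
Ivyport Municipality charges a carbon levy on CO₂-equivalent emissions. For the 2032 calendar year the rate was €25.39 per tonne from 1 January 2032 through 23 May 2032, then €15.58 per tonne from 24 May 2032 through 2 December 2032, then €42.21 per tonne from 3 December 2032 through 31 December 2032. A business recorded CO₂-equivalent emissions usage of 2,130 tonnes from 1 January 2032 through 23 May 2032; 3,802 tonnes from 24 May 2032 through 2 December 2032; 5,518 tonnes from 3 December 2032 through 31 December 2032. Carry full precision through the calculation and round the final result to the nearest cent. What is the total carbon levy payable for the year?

€346,230.64

1 January – 23 May 2032: 2,130 tonnes at €25.39/tonne → €54,080.70
24 May – 2 December 2032: 3,802 tonnes at €15.58/tonne → €59,235.16
3 December – 31 December 2032: 5,518 tonnes at €42.21/tonne → €232,914.78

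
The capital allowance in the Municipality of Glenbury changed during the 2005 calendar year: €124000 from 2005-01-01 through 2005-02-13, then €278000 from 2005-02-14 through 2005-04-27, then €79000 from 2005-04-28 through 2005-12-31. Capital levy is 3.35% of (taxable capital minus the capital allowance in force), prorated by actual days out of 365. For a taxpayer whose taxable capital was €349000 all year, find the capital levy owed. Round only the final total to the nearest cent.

2005-01-01 to 2005-02-13: 44 days, exemption €124000 → (€349000 − €124000) × 3.35% × 44/365 = €908.6301
2005-02-14 to 2005-04-27: 73 days, exemption €278000 → (€349000 − €278000) × 3.35% × 73/365 = €475.7000
2005-04-28 to 2005-12-31: 248 days, exemption €79000 → (€349000 − €79000) × 3.35% × 248/365 = €6145.6438
Total = €7529.9740

€7529.97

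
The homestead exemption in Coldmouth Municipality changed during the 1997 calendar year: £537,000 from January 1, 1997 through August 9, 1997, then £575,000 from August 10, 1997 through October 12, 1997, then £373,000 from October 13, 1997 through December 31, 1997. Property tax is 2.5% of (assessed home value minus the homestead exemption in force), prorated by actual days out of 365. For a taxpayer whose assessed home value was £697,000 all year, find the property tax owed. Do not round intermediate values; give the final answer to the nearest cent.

January 1 – August 9, 1997: 221 days, exemption £537,000 → (£697,000 − £537,000) × 2.5% × 221/365 = £2,421.9178
August 10 – October 12, 1997: 64 days, exemption £575,000 → (£697,000 − £575,000) × 2.5% × 64/365 = £534.7945
October 13 – December 31, 1997: 80 days, exemption £373,000 → (£697,000 − £373,000) × 2.5% × 80/365 = £1,775.3425
Total = £4,732.0548

£4,732.05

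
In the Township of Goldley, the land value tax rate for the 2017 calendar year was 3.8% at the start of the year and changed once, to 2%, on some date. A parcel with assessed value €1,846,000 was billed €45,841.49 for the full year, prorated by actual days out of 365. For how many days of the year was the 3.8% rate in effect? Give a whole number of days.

Let d = days at the first rate; then 365 − d days at the second rate.
€1,846,000 × [3.8%·d + 2%·(365−d)] / 365 = €45,841.49
Solving gives d = 98, so the new rate took effect on 9 April 2017.

98 days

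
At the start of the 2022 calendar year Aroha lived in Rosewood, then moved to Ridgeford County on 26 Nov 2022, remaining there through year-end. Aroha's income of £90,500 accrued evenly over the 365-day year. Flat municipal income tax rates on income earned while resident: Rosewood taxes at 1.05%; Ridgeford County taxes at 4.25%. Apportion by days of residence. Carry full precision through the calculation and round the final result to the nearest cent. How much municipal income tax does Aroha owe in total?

Rosewood, 1 Jan – 25 Nov 2022: 329 days → £90,500 × 1.05% × 329/365 = £856.5267
Ridgeford County, 26 Nov – 31 Dec 2022: 36 days → £90,500 × 4.25% × 36/365 = £379.3562
Total = £1,235.8829

£1,235.88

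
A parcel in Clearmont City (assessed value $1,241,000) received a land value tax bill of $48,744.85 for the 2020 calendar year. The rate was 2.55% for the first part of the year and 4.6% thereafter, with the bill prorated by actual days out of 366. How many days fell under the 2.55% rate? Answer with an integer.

120 days

Let d = days at the first rate; then 366 − d days at the second rate.
$1,241,000 × [2.55%·d + 4.6%·(366−d)] / 366 = $48,744.85
Solving gives d = 120, so the new rate took effect on April 30, 2020.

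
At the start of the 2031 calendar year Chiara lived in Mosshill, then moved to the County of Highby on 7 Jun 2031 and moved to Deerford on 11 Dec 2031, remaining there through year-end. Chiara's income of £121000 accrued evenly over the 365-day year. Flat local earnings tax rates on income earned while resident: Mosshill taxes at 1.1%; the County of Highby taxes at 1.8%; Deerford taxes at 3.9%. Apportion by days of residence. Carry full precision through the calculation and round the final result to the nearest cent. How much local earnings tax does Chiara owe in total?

£1959.87

Mosshill, 1 Jan – 6 Jun 2031: 157 days → £121000 × 1.1% × 157/365 = £572.5123
The County of Highby, 7 Jun – 10 Dec 2031: 187 days → £121000 × 1.8% × 187/365 = £1115.8521
Deerford, 11 Dec – 31 Dec 2031: 21 days → £121000 × 3.9% × 21/365 = £271.5041
Total = £1959.8685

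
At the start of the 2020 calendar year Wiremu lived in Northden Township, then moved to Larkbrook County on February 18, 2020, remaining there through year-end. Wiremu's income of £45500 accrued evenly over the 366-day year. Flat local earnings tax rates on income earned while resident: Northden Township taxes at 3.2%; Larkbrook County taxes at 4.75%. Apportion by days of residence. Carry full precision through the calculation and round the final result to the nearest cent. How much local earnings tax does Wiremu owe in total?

Northden Township, January 1 – February 17, 2020: 48 days → £45500 × 3.2% × 48/366 = £190.9508
Larkbrook County, February 18 – December 31, 2020: 318 days → £45500 × 4.75% × 318/366 = £1877.8074
Total = £2068.7582

£2068.76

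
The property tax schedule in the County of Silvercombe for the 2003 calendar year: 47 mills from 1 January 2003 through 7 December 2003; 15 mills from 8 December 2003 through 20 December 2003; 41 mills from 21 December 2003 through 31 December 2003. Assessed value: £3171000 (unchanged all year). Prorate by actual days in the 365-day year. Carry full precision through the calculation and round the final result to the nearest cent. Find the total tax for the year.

1 January – 7 December 2003: 341 days at 47 mills → £3171000 × 4.7% × 341/365 = £139237.3068
8 December – 20 December 2003: 13 days at 15 mills → £3171000 × 1.5% × 13/365 = £1694.0959
21 December – 31 December 2003: 11 days at 41 mills → £3171000 × 4.1% × 11/365 = £3918.1397
Total = £144849.5425

£144849.54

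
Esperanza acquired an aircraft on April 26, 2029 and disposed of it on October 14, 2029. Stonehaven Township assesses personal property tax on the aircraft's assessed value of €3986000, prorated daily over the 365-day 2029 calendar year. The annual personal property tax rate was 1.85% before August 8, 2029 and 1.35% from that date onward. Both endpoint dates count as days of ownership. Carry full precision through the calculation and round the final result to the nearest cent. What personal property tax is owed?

€31036.20

April 26 – August 7, 2029: 104 days at 1.85% → €3986000 × 1.85% × 104/365 = €21011.1342
August 8 – October 14, 2029: 68 days at 1.35% → €3986000 × 1.35% × 68/365 = €10025.0630
Total = €31036.1973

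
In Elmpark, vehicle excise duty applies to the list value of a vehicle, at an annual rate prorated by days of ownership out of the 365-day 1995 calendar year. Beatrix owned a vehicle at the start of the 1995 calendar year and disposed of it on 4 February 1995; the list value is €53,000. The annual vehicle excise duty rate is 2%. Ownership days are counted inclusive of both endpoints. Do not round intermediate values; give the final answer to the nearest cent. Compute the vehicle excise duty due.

Days held (1 January – 4 February 1995): 35 out of 365
Tax = €53,000 × 2% × 35/365 = €101.6438

€101.64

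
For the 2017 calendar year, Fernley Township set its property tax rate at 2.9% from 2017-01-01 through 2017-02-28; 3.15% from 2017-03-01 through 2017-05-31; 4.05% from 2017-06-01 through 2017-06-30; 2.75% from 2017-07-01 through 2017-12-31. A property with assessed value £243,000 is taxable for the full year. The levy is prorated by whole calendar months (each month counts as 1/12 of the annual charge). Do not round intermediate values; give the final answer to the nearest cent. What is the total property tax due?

2017-01-01 to 2017-02-28: 2 months at 2.9% → £243,000 × 2.9% × 2/12 = £1,174.5000
2017-03-01 to 2017-05-31: 3 months at 3.15% → £243,000 × 3.15% × 3/12 = £1,913.6250
2017-06-01 to 2017-06-30: 1 month at 4.05% → £243,000 × 4.05% × 1/12 = £820.1250
2017-07-01 to 2017-12-31: 6 months at 2.75% → £243,000 × 2.75% × 6/12 = £3,341.2500
Total = £7,249.5000

£7,249.50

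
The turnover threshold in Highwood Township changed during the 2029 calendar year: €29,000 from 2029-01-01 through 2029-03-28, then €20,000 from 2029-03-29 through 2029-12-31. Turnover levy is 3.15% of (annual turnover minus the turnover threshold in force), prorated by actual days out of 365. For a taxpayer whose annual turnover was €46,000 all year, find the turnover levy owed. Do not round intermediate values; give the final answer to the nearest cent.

2029-01-01 to 2029-03-28: 87 days, exemption €29,000 → (€46,000 − €29,000) × 3.15% × 87/365 = €127.6397
2029-03-29 to 2029-12-31: 278 days, exemption €20,000 → (€46,000 − €20,000) × 3.15% × 278/365 = €623.7863
Total = €751.4260

€751.43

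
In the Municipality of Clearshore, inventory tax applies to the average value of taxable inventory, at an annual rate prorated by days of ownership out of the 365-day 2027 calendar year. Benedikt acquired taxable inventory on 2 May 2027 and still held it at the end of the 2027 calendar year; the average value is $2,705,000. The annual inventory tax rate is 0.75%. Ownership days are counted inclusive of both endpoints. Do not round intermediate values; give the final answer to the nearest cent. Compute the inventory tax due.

$13,562.05

Days held (2 May – 31 Dec 2027): 244 out of 365
Tax = $2,705,000 × 0.75% × 244/365 = $13,562.0548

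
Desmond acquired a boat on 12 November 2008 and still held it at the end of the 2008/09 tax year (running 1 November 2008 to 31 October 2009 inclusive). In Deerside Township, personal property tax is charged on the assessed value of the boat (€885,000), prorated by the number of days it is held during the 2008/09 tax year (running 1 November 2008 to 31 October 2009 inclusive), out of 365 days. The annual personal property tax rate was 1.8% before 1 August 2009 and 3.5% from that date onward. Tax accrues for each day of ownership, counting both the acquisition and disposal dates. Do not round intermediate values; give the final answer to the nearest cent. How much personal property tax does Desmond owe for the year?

12 November 2008 – 31 July 2009: 262 days at 1.8% → €885,000 × 1.8% × 262/365 = €11,434.6849
1 August – 31 October 2009: 92 days at 3.5% → €885,000 × 3.5% × 92/365 = €7,807.3973
Total = €19,242.0822

€19,242.08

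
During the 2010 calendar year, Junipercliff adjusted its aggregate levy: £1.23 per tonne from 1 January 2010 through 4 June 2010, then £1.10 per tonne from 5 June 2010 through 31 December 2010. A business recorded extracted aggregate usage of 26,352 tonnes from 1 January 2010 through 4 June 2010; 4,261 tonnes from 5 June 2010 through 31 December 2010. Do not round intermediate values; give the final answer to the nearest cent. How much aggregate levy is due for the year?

£37100.06

1 January – 4 June 2010: 26,352 tonnes at £1.23/tonne → £32412.96
5 June – 31 December 2010: 4,261 tonnes at £1.10/tonne → £4687.10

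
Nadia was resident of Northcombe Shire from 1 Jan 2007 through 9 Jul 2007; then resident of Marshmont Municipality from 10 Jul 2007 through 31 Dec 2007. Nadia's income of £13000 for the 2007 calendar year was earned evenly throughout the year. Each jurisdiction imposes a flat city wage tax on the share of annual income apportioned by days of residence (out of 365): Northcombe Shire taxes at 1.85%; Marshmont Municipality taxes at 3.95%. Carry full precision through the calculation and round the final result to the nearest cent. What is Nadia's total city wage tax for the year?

Northcombe Shire, 1 Jan – 9 Jul 2007: 190 days → £13000 × 1.85% × 190/365 = £125.1918
Marshmont Municipality, 10 Jul – 31 Dec 2007: 175 days → £13000 × 3.95% × 175/365 = £246.1986
Total = £371.3904

£371.39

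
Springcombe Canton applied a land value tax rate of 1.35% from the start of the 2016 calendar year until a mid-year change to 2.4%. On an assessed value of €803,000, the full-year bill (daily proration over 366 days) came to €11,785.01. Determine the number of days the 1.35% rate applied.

325 days

Let d = days at the first rate; then 366 − d days at the second rate.
€803,000 × [1.35%·d + 2.4%·(366−d)] / 366 = €11,785.01
Solving gives d = 325, so the new rate took effect on November 21, 2016.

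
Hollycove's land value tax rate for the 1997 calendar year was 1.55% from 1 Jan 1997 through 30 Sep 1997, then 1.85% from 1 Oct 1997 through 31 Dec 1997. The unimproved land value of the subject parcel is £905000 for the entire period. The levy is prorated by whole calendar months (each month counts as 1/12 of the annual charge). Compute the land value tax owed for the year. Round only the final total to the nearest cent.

£14706.25

1 Jan – 30 Sep 1997: 9 months at 1.55% → £905000 × 1.55% × 9/12 = £10520.6250
1 Oct – 31 Dec 1997: 3 months at 1.85% → £905000 × 1.85% × 3/12 = £4185.6250
Total = £14706.2500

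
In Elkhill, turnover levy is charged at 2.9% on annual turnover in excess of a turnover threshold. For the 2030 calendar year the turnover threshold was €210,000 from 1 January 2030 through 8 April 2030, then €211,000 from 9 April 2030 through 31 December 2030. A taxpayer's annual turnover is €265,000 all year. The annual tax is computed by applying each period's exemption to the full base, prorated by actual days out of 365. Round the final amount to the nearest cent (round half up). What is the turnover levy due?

€1,573.79

1 January – 8 April 2030: 98 days, exemption €210,000 → (€265,000 − €210,000) × 2.9% × 98/365 = €428.2466
9 April – 31 December 2030: 267 days, exemption €211,000 → (€265,000 − €211,000) × 2.9% × 267/365 = €1,145.5397
Total = €1,573.7863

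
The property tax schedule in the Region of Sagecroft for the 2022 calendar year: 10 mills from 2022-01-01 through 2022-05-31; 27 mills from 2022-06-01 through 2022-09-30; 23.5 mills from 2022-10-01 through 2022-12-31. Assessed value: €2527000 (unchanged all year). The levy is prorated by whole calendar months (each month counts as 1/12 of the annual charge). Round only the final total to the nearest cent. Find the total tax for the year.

€48118.29

2022-01-01 to 2022-05-31: 5 months at 10 mills → €2527000 × 1% × 5/12 = €10529.1667
2022-06-01 to 2022-09-30: 4 months at 27 mills → €2527000 × 2.7% × 4/12 = €22743.0000
2022-10-01 to 2022-12-31: 3 months at 23.5 mills → €2527000 × 2.35% × 3/12 = €14846.1250
Total = €48118.2917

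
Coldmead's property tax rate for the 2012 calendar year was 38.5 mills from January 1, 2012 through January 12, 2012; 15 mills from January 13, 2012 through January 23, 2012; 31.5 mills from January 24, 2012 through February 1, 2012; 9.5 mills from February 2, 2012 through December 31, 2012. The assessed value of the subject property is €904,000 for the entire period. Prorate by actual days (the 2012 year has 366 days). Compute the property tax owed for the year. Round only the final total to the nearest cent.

€10,086.02

January 1 – January 12, 2012: 12 days at 38.5 mills → €904,000 × 3.85% × 12/366 = €1,141.1148
January 13 – January 23, 2012: 11 days at 15 mills → €904,000 × 1.5% × 11/366 = €407.5410
January 24 – February 1, 2012: 9 days at 31.5 mills → €904,000 × 3.15% × 9/366 = €700.2295
February 2 – December 31, 2012: 334 days at 9.5 mills → €904,000 × 0.95% × 334/366 = €7,837.1366
Total = €10,086.0219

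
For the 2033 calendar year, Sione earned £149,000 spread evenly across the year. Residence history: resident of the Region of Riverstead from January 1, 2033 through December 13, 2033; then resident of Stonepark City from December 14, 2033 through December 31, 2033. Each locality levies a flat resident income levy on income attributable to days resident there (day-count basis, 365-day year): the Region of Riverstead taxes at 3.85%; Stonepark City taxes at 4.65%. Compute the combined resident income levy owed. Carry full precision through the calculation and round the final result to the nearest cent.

The Region of Riverstead, January 1 – December 13, 2033: 347 days → £149,000 × 3.85% × 347/365 = £5,453.6041
Stonepark City, December 14 – December 31, 2033: 18 days → £149,000 × 4.65% × 18/365 = £341.6795
Total = £5,795.2836

£5,795.28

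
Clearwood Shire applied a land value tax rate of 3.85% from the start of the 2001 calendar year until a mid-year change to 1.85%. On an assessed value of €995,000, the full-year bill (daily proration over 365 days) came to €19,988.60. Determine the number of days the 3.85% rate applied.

29 days

Let d = days at the first rate; then 365 − d days at the second rate.
€995,000 × [3.85%·d + 1.85%·(365−d)] / 365 = €19,988.60
Solving gives d = 29, so the new rate took effect on 30 January 2001.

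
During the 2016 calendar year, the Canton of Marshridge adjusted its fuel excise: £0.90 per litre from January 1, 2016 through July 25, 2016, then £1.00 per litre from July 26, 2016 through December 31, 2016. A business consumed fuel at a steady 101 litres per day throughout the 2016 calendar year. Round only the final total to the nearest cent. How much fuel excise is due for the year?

January 1 – July 25, 2016: 207 days × 101 litres/day = 20,907 litres at £0.90/litre → £18816.30
July 26 – December 31, 2016: 159 days × 101 litres/day = 16,059 litres at £1.00/litre → £16059.00

£34875.30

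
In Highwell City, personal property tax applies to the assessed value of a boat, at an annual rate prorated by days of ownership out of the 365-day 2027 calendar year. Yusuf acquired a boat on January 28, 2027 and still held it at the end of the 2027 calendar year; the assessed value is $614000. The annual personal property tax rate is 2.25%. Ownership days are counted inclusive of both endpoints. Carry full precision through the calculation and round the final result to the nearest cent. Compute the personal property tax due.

Days held (January 28 – December 31, 2027): 338 out of 365
Tax = $614000 × 2.25% × 338/365 = $12793.0685

$12793.07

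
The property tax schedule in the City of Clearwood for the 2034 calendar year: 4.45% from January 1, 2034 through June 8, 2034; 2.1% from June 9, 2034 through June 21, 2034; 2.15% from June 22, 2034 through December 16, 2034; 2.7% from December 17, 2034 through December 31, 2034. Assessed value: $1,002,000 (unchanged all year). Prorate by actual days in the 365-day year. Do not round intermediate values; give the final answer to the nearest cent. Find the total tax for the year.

$31,790.85

January 1 – June 8, 2034: 159 days at 4.45% → $1,002,000 × 4.45% × 159/365 = $19,423.7014
June 9 – June 21, 2034: 13 days at 2.1% → $1,002,000 × 2.1% × 13/365 = $749.4411
June 22 – December 16, 2034: 178 days at 2.15% → $1,002,000 × 2.15% × 178/365 = $10,505.9014
December 17 – December 31, 2034: 15 days at 2.7% → $1,002,000 × 2.7% × 15/365 = $1,111.8082
Total = $31,790.8521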